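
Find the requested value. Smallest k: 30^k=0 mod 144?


30^k mod 144:
k=1: 30
k=2: 36
k=3: 72
k=4: 0
First zero at k = 4


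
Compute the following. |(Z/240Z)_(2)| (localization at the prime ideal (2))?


2-primary part: 240=2^4*15
Size=2^4=16


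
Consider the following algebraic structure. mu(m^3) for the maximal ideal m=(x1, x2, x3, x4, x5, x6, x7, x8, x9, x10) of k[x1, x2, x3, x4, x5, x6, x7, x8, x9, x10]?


Graded Nakayama: mu(m^d) = dim_k (m^d/m^(d+1)) = #degree-3 monomials in 10 vars
C(n+d-1,d)=C(12,3)=220


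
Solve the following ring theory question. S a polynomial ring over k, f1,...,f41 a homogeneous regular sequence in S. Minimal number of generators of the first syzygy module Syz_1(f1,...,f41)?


Regular sequence => Koszul complex is the minimal free resolution.
Syz_1 minimally generated by Koszul relations f_i*e_j - f_j*e_i (i<j): mu(Syz_1) = beta_2 = C(m,2) = m(m-1)/2
m=41
41*40/2 = 820


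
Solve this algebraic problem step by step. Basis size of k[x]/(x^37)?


Basis: 1,x,...,x^36
dim=37


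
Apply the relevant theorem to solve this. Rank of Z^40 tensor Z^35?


rank(M(x)N) = rank(M)*rank(N)
40*35 = 1400


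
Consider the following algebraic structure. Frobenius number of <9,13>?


gcd(9,13)=1 => F=ab-a-b=9*13-9-13=117-22=95


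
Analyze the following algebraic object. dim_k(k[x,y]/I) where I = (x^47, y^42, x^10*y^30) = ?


k[x,y]/I, I = (x^47, y^42, x^10*y^30)
Rect: 47x42=1974. Corner: (47-10)x(42-30)=444.
dim = 1974-444 = 1530


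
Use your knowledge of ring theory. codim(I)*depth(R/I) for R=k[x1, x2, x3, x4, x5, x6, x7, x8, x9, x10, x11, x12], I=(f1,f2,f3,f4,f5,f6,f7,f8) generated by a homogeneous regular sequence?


codim=8, depth=dim(R/I)=12-8=4
Product=8*4=32


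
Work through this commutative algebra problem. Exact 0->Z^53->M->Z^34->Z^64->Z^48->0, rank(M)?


Alt sum=0:
(-1)^0*53 + (-1)^1*? + (-1)^2*34 + (-1)^3*64 + (-1)^4*48=0
rank(M)=71


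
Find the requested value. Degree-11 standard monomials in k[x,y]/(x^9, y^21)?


k[x,y], I = (x^9, y^21), d = 11
Need i < 9 and d-i < 21.
Range: 0 <= i <= 8.
H(11) = 9


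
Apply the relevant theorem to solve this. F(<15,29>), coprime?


gcd(15,29)=1 => F=ab-a-b=15*29-15-29=435-44=391


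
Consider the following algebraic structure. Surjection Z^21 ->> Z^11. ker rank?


rank(ker) = 21-11 = 10


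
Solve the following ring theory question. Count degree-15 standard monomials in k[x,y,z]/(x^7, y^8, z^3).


Need i<7, j<8, k<3 with i+j+k=15.
For each i, j ranges over max(0,15-i-2)..min(7,15-i):
  i=0: j in [13,7] -> 0
  i=1: j in [12,7] -> 0
  i=2: j in [11,7] -> 0
  i=3: j in [10,7] -> 0
  i=4: j in [9,7] -> 0
  i=5: j in [8,7] -> 0
  i=6: j in [7,7] -> 1
H(15) = 0+0+0+0+0+0+1 = 1


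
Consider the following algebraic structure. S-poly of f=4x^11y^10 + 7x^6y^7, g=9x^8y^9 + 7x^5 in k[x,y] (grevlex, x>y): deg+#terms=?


LT(f)=4x^11y^10, LT(g)=9x^8y^9
lcm(LM)=x^11y^10
S(f,g) (scaled by 36 to clear denominators) = 9*f - 4x^3y*g = 63x^6y^7 - 28x^8y
2 terms, deg 13.
13+2=15


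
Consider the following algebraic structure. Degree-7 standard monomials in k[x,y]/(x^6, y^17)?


k[x,y], I = (x^6, y^17), d = 7
Need i < 6 and d-i < 17.
Range: 0 <= i <= 5.
H(7) = 6


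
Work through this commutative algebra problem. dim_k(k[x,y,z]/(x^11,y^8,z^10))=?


Basis: x^iy^jz^k, i<11,j<8,k<10
11*8*10=880


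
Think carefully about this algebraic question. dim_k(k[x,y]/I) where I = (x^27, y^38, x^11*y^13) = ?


k[x,y]/I, I = (x^27, y^38, x^11*y^13)
Rect: 27x38=1026. Corner: (27-11)x(38-13)=400.
dim = 1026-400 = 626


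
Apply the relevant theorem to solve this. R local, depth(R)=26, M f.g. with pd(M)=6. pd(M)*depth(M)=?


pd+depth=26
depth=26-6=20
pd*depth=6*20=120


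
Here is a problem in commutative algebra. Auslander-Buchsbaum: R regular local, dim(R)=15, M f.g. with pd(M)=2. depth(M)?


pd+depth=depth(R)=15
depth=15-2=13


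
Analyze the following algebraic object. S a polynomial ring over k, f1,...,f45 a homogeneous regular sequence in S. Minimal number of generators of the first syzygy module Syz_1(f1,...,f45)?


Regular sequence => Koszul complex is the minimal free resolution.
Syz_1 minimally generated by Koszul relations f_i*e_j - f_j*e_i (i<j): mu(Syz_1) = beta_2 = C(m,2) = m(m-1)/2
m=45
45*44/2 = 990


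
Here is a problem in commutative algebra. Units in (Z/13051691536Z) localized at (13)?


Local ring = Z/815730721Z.
phi(815730721) = 13^7*(13-1) = 752982204


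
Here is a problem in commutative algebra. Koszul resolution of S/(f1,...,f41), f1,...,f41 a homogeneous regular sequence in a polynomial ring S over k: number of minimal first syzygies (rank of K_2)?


Regular sequence => Koszul complex is the minimal free resolution.
Syz_1 minimally generated by Koszul relations f_i*e_j - f_j*e_i (i<j): mu(Syz_1) = beta_2 = C(m,2) = m(m-1)/2
m=41
41*40/2 = 820


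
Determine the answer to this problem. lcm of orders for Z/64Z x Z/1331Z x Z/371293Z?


Exponent = lcm of the cyclic orders; pairwise coprime => product.
2^6*11^3*13^5=64*1331*371293=31628222912


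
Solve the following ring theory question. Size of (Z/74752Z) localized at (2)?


2-primary part: 74752=2^10*73
Size=2^10=1024


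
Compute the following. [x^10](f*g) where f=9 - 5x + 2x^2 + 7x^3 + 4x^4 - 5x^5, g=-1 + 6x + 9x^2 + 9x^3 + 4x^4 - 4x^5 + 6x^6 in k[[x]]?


[x^10] = sum a_i*b_j, i+j=10
  4*6=24
  -5*-4=20
Sum=44


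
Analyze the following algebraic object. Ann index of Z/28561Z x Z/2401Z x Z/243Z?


Exponent = lcm of the cyclic orders; pairwise coprime => product.
13^4*7^4*3^5=28561*2401*243=16663715523


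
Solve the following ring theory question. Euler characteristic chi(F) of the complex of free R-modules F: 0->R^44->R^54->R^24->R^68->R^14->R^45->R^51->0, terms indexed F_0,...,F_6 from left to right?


chi = sum (-1)^i * rank:
(-1)^0*44=44
(-1)^1*54=-54
(-1)^2*24=24
(-1)^3*68=-68
(-1)^4*14=14
(-1)^5*45=-45
(-1)^6*51=51
chi=-34


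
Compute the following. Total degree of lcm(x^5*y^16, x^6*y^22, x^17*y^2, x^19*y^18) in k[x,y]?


lcm = componentwise max:
x: max(5,6,17,19)=19
y: max(16,22,2,18)=22
Total=19+22=41


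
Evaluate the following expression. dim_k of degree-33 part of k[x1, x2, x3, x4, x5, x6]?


C(d+n-1,n-1)=C(38,5)=501942


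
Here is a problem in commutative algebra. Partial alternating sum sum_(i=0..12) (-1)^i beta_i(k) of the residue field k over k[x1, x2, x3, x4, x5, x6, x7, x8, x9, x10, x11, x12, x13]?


Koszul resolution: beta_i(k)=C(n,i), n=13
sum_(i=0..p) (-1)^i C(n,i) = (-1)^p C(n-1,p)
(-1)^12*C(12,12) = (-1)^12*1 = 1


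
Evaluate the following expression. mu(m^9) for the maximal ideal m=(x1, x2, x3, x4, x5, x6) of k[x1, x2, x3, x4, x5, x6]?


Graded Nakayama: mu(m^d) = dim_k (m^d/m^(d+1)) = #degree-9 monomials in 6 vars
C(n+d-1,d)=C(14,9)=2002


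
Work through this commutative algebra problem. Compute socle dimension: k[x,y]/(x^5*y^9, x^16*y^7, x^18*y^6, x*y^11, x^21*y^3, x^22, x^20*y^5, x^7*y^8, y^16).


Socle = ann(m) = span of standard monomials u with x*u, y*u in I (staircase corners).
Minimal generators: x^22, x^21*y^3, x^20*y^5, x^18*y^6, x^16*y^7, x^7*y^8, x^5*y^9, x*y^11, y^16
Corners: y^15, x^4y^10, x^6y^8, x^15y^7, x^17y^6, x^19y^5, x^20y^4, x^21y^2
Socle dim=8


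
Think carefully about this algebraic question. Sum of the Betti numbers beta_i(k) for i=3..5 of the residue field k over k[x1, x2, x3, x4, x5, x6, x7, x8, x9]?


Koszul resolution: beta_i(k)=C(n,i), n=9
C(9,3)=84, C(9,4)=126, C(9,5)=126
Sum=336


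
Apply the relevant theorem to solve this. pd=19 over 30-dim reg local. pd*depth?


pd+depth=30
depth=30-19=11
pd*depth=19*11=209


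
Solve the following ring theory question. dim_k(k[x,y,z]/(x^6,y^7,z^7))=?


Basis: x^iy^jz^k, i<6,j<7,k<7
6*7*7=294


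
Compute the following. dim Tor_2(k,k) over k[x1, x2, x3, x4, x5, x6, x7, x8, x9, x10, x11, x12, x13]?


Koszul: C(n,i)=C(13,2)=78


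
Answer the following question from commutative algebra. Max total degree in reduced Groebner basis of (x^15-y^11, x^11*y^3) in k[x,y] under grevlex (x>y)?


LT(f1)=x^15, LT(f2)=x^11y^3, lcm=x^15y^3
S(f1,f2) = y^3*f1 - x^4*f2 = -y^14
Reduced GB = {f1, f2, y^14}; degrees 15, 14, 14
Max = 15


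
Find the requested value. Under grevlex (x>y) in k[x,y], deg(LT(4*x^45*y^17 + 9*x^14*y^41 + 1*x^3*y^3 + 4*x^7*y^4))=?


LT: 4*x^45*y^17
deg_x=45, deg_y=17
Total=45+17=62


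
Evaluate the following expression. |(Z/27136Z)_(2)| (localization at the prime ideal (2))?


2-primary part: 27136=2^9*53
Size=2^9=512


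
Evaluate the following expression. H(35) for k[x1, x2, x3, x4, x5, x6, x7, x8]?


C(d+n-1,n-1)=C(42,7)=26978328


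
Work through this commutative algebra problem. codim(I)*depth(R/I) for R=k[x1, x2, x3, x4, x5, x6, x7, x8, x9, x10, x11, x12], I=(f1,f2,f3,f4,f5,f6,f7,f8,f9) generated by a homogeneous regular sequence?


codim=9, depth=dim(R/I)=12-9=3
Product=9*3=27


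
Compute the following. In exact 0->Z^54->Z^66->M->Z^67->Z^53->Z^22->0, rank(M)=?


Alt sum=0:
(-1)^0*54 + (-1)^1*66 + (-1)^2*? + (-1)^3*67 + (-1)^4*53 + (-1)^5*22=0
rank(M)=48


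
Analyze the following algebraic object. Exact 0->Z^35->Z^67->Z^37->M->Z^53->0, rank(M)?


Alt sum=0:
(-1)^0*35 + (-1)^1*67 + (-1)^2*37 + (-1)^3*? + (-1)^4*53=0
rank(M)=58


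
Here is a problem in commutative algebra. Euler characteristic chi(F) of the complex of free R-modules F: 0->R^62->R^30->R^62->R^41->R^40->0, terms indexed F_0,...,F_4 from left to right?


chi = sum (-1)^i * rank:
(-1)^0*62=62
(-1)^1*30=-30
(-1)^2*62=62
(-1)^3*41=-41
(-1)^4*40=40
chi=93


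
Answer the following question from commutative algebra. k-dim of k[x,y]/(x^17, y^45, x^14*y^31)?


k[x,y]/I, I = (x^17, y^45, x^14*y^31)
Rect: 17x45=765. Corner: (17-14)x(45-31)=42.
dim = 765-42 = 723


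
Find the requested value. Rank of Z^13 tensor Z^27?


rank(M(x)N) = rank(M)*rank(N)
13*27 = 351


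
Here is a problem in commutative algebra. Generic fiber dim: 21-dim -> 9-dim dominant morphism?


dim(fiber)=dim(X)-dim(Y)=21-9=12


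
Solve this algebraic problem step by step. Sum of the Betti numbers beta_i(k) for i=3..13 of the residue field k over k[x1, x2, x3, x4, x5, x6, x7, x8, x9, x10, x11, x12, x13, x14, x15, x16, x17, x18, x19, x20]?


Koszul resolution: beta_i(k)=C(n,i), n=20
C(20,3)=1140, C(20,4)=4845, C(20,5)=15504, C(20,6)=38760, C(20,7)=77520, C(20,8)=125970, C(20,9)=167960, C(20,10)=184756, C(20,11)=167960, C(20,12)=125970, C(20,13)=77520
Sum=987905


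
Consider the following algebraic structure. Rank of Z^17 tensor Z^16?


rank(M(x)N) = rank(M)*rank(N)
17*16 = 272


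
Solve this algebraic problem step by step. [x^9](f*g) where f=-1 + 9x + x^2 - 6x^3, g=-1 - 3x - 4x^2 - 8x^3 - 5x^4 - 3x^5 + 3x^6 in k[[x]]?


[x^9] = sum a_i*b_j, i+j=9
  -6*3=-18
Sum=-18


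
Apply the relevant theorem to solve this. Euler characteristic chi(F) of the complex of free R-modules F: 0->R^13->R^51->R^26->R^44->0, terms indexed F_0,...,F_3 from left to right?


chi = sum (-1)^i * rank:
(-1)^0*13=13
(-1)^1*51=-51
(-1)^2*26=26
(-1)^3*44=-44
chi=-56


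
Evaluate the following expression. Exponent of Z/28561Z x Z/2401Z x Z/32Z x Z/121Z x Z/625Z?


Exponent = lcm of the cyclic orders; pairwise coprime => product.
13^4*7^4*2^5*11^2*5^4=28561*2401*32*121*625=165951405620000


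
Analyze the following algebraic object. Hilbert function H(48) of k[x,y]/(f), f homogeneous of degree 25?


H(t)=d for t>=d-1.
d=25, t=48
H(48)=25


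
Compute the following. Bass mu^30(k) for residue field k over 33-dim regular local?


C(n,i)=C(33,30)=5456


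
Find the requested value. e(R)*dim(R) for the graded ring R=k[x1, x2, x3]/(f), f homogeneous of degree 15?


e(R)=deg(f)=15, dim(R)=3-1=2
e*dim=15*2=30


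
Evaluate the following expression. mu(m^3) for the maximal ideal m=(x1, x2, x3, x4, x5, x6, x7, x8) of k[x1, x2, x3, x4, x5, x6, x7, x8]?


Graded Nakayama: mu(m^d) = dim_k (m^d/m^(d+1)) = #degree-3 monomials in 8 vars
C(n+d-1,d)=C(10,3)=120


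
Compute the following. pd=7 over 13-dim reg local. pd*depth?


pd+depth=13
depth=13-7=6
pd*depth=7*6=42


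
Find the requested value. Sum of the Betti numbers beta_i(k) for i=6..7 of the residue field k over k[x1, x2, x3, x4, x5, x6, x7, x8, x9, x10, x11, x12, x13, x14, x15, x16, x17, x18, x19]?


Koszul resolution: beta_i(k)=C(n,i), n=19
C(19,6)=27132, C(19,7)=50388
Sum=77520


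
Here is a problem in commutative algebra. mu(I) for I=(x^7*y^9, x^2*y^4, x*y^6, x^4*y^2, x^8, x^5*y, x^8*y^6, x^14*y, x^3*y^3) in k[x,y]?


Remove redundant (divisible by others).
x^14*y redundant.
x^7*y^9 redundant.
x^8*y^6 redundant.
Min: x^8, x^5*y, x^4*y^2, x^3*y^3, x^2*y^4, x*y^6
Count=6


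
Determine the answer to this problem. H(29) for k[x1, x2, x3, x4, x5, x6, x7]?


C(d+n-1,n-1)=C(35,6)=1623160


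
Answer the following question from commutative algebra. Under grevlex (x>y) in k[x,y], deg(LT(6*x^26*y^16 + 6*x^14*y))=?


LT: 6*x^26*y^16
deg_x=26, deg_y=16
Total=26+16=42


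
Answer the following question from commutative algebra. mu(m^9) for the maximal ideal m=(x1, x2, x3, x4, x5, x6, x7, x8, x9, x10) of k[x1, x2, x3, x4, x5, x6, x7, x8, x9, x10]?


Graded Nakayama: mu(m^d) = dim_k (m^d/m^(d+1)) = #degree-9 monomials in 10 vars
C(n+d-1,d)=C(18,9)=48620


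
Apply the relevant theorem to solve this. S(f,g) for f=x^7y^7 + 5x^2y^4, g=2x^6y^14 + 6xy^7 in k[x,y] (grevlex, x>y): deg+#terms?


LT(f)=x^7y^7, LT(g)=2x^6y^14
lcm(LM)=x^7y^14
S(f,g) (scaled by 2 to clear denominators) = 2y^7*f - x*g = 10x^2y^11 - 6x^2y^7
2 terms, deg 13.
13+2=15


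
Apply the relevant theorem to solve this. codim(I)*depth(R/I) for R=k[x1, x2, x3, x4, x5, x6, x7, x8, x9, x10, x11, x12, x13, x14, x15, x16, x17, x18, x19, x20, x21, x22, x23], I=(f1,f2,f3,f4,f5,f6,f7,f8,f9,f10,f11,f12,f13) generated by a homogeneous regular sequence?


codim=13, depth=dim(R/I)=23-13=10
Product=13*10=130


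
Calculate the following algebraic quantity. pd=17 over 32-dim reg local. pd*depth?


pd+depth=32
depth=32-17=15
pd*depth=17*15=255


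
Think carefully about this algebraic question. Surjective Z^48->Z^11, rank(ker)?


rank(ker) = 48-11 = 37


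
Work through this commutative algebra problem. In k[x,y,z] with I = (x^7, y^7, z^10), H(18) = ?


Need i<7, j<7, k<10 with i+j+k=18.
For each i, j ranges over max(0,18-i-9)..min(6,18-i):
  i=0: j in [9,6] -> 0
  i=1: j in [8,6] -> 0
  i=2: j in [7,6] -> 0
  i=3: j in [6,6] -> 1
  i=4: j in [5,6] -> 2
  i=5: j in [4,6] -> 3
  i=6: j in [3,6] -> 4
H(18) = 0+0+0+1+2+3+4 = 10


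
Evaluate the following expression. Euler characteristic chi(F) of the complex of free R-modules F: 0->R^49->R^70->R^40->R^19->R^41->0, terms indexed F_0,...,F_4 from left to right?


chi = sum (-1)^i * rank:
(-1)^0*49=49
(-1)^1*70=-70
(-1)^2*40=40
(-1)^3*19=-19
(-1)^4*41=41
chi=41


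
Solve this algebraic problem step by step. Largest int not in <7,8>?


gcd(7,8)=1 => F=ab-a-b=7*8-7-8=56-15=41


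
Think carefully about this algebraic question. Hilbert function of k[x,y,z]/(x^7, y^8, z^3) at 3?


Need i<7, j<8, k<3 with i+j+k=3.
For each i, j ranges over max(0,3-i-2)..min(7,3-i):
  i=0: j in [1,3] -> 3
  i=1: j in [0,2] -> 3
  i=2: j in [0,1] -> 2
  i=3: j in [0,0] -> 1
H(3) = 3+3+2+1 = 9


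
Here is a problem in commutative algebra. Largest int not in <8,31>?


gcd(8,31)=1 => F=ab-a-b=8*31-8-31=248-39=209


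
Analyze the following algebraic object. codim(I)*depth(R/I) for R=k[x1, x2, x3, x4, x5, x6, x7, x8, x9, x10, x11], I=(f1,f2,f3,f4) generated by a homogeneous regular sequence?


codim=4, depth=dim(R/I)=11-4=7
Product=4*7=28


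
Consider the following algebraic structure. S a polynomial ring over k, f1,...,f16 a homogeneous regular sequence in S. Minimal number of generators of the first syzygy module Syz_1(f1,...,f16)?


Regular sequence => Koszul complex is the minimal free resolution.
Syz_1 minimally generated by Koszul relations f_i*e_j - f_j*e_i (i<j): mu(Syz_1) = beta_2 = C(m,2) = m(m-1)/2
m=16
16*15/2 = 120


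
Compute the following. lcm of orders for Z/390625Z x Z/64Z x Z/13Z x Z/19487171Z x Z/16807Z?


Exponent = lcm of the cyclic orders; pairwise coprime => product.
5^8*2^6*13^1*11^7*7^5=390625*64*13*19487171*16807=106444286974025000000


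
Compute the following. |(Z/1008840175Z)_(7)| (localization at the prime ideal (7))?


7-primary part: 1008840175=7^9*25
Size=7^9=40353607


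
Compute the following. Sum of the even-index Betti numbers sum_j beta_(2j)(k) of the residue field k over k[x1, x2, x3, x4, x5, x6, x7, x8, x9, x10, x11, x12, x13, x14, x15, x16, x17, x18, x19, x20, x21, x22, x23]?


Koszul resolution: beta_i(k)=C(n,i), n=23
sum_even C(23,i) = 2^(n-1) = 2^22 = 4194304


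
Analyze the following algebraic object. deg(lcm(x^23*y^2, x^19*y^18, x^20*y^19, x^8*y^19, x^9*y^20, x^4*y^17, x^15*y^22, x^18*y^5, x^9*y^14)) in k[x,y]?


lcm = componentwise max:
x: max(23,19,20,8,9,4,15,18,9)=23
y: max(2,18,19,19,20,17,22,5,14)=22
Total=23+22=45


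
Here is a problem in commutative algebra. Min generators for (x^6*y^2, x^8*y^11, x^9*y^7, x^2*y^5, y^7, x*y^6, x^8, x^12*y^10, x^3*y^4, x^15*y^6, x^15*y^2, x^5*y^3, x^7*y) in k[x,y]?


Remove redundant (divisible by others).
x^8*y^11 redundant.
x^12*y^10 redundant.
x^15*y^6 redundant.
x^9*y^7 redundant.
x^15*y^2 redundant.
Min: x^8, x^7*y, x^6*y^2, x^5*y^3, x^3*y^4, x^2*y^5, x*y^6, y^7
Count=8


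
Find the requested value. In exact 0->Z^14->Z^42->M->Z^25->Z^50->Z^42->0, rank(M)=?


Alt sum=0:
(-1)^0*14 + (-1)^1*42 + (-1)^2*? + (-1)^3*25 + (-1)^4*50 + (-1)^5*42=0
rank(M)=45


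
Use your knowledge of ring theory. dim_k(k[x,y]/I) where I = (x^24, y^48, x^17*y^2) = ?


k[x,y]/I, I = (x^24, y^48, x^17*y^2)
Rect: 24x48=1152. Corner: (24-17)x(48-2)=322.
dim = 1152-322 = 830


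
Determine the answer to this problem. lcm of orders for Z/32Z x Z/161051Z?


Exponent = lcm of the cyclic orders; pairwise coprime => product.
2^5*11^5=32*161051=5153632


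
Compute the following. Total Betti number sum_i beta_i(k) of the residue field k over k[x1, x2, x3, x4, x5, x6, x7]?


Koszul resolution: beta_i(k)=C(n,i), n=7
sum_i C(7,i) = 2^7 = 128


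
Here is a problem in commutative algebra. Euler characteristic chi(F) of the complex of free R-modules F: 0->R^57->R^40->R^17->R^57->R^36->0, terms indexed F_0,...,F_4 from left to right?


chi = sum (-1)^i * rank:
(-1)^0*57=57
(-1)^1*40=-40
(-1)^2*17=17
(-1)^3*57=-57
(-1)^4*36=36
chi=13


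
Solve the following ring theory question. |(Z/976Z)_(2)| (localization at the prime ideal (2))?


2-primary part: 976=2^4*61
Size=2^4=16


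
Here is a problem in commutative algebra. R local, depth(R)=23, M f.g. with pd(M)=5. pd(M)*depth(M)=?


pd+depth=23
depth=23-5=18
pd*depth=5*18=90


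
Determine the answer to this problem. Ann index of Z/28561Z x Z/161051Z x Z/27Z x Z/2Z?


Exponent = lcm of the cyclic orders; pairwise coprime => product.
13^4*11^5*3^3*2^1=28561*161051*27*2=248387990994


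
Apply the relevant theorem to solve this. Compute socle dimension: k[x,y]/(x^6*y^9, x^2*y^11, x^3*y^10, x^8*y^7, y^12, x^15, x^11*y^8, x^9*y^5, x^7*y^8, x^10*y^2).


Socle = ann(m) = span of standard monomials u with x*u, y*u in I (staircase corners).
Redundant generators: x^11*y^8
Minimal generators: x^15, x^10*y^2, x^9*y^5, x^8*y^7, x^7*y^8, x^6*y^9, x^3*y^10, x^2*y^11, y^12
Corners: xy^11, x^2y^10, x^5y^9, x^6y^8, x^7y^7, x^8y^6, x^9y^4, x^14y
Socle dim=8


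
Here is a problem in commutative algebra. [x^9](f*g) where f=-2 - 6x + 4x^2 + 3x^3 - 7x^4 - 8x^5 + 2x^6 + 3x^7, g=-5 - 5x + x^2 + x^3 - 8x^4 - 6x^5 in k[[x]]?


[x^9] = sum a_i*b_j, i+j=9
  -7*-6=42
  -8*-8=64
  2*1=2
  3*1=3
Sum=111


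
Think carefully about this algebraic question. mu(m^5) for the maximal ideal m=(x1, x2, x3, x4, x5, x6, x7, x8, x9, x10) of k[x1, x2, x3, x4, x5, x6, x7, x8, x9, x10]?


Graded Nakayama: mu(m^d) = dim_k (m^d/m^(d+1)) = #degree-5 monomials in 10 vars
C(n+d-1,d)=C(14,5)=2002


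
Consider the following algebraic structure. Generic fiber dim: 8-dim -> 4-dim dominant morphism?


dim(fiber)=dim(X)-dim(Y)=8-4=4


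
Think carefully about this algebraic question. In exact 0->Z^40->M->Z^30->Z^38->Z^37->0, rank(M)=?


Alt sum=0:
(-1)^0*40 + (-1)^1*? + (-1)^2*30 + (-1)^3*38 + (-1)^4*37=0
rank(M)=69


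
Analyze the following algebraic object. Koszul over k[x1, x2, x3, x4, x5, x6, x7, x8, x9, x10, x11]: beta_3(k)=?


C(n,i)=C(11,3)=165


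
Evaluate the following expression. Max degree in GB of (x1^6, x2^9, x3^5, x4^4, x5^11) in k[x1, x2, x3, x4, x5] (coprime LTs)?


Pure powers, coprime LTs => already GB.
Degrees: 6, 9, 5, 4, 11
Max=11


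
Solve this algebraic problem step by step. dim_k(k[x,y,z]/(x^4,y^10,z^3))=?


Basis: x^iy^jz^k, i<4,j<10,k<3
4*10*3=120


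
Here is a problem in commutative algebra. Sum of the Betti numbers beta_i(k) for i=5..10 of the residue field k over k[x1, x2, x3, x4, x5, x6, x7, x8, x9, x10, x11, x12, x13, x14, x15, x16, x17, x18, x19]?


Koszul resolution: beta_i(k)=C(n,i), n=19
C(19,5)=11628, C(19,6)=27132, C(19,7)=50388, C(19,8)=75582, C(19,9)=92378, C(19,10)=92378
Sum=349486


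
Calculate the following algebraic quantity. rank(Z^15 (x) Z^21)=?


rank(M(x)N) = rank(M)*rank(N)
15*21 = 315


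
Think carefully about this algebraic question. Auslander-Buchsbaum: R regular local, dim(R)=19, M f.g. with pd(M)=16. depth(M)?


pd+depth=depth(R)=19
depth=19-16=3


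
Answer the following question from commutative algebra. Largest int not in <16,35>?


gcd(16,35)=1 => F=ab-a-b=16*35-16-35=560-51=509


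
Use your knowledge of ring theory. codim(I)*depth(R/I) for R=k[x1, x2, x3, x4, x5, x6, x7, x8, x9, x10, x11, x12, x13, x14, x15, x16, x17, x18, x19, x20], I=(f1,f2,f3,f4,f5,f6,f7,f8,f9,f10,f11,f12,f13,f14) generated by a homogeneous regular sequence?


codim=14, depth=dim(R/I)=20-14=6
Product=14*6=84


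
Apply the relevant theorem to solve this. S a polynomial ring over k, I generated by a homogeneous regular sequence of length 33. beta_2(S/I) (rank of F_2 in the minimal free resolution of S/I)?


Regular sequence => Koszul complex is the minimal free resolution.
Syz_1 minimally generated by Koszul relations f_i*e_j - f_j*e_i (i<j): mu(Syz_1) = beta_2 = C(m,2) = m(m-1)/2
m=33
33*32/2 = 528


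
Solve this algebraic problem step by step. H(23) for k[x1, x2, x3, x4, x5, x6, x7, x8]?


C(d+n-1,n-1)=C(30,7)=2035800


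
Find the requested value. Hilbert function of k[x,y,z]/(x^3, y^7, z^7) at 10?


Need i<3, j<7, k<7 with i+j+k=10.
For each i, j ranges over max(0,10-i-6)..min(6,10-i):
  i=0: j in [4,6] -> 3
  i=1: j in [3,6] -> 4
  i=2: j in [2,6] -> 5
H(10) = 3+4+5 = 12


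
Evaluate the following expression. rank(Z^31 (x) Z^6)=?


rank(M(x)N) = rank(M)*rank(N)
31*6 = 186


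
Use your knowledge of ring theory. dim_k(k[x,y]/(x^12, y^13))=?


Basis: x^i*y^j, i<12, j<13
12*13=156


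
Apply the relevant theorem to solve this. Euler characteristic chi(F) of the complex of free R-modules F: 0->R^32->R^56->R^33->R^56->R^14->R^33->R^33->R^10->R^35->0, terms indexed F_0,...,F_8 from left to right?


chi = sum (-1)^i * rank:
(-1)^0*32=32
(-1)^1*56=-56
(-1)^2*33=33
(-1)^3*56=-56
(-1)^4*14=14
(-1)^5*33=-33
(-1)^6*33=33
(-1)^7*10=-10
(-1)^8*35=35
chi=-8


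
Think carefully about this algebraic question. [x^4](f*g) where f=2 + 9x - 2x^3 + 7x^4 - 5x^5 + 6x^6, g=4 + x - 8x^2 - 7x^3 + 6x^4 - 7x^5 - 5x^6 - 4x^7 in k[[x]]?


[x^4] = sum a_i*b_j, i+j=4
  2*6=12
  9*-7=-63
  -2*1=-2
  7*4=28
Sum=-25


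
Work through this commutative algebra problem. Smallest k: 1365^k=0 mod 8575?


1365^k mod 8575:
k=1: 1365
k=2: 2450
k=3: 0
First zero at k = 3


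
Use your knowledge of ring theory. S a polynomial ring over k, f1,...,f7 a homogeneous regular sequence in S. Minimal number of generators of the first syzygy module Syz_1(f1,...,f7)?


Regular sequence => Koszul complex is the minimal free resolution.
Syz_1 minimally generated by Koszul relations f_i*e_j - f_j*e_i (i<j): mu(Syz_1) = beta_2 = C(m,2) = m(m-1)/2
m=7
7*6/2 = 21


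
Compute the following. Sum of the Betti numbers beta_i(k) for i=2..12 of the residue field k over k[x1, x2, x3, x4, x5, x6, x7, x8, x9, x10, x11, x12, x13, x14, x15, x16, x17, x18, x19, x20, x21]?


Koszul resolution: beta_i(k)=C(n,i), n=21
C(21,2)=210, C(21,3)=1330, C(21,4)=5985, C(21,5)=20349, C(21,6)=54264, C(21,7)=116280, C(21,8)=203490, C(21,9)=293930, C(21,10)=352716, C(21,11)=352716, C(21,12)=293930
Sum=1695200


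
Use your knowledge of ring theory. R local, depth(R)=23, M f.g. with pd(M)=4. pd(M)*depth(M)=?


pd+depth=23
depth=23-4=19
pd*depth=4*19=76


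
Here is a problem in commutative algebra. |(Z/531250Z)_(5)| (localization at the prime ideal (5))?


5-primary part: 531250=5^6*34
Size=5^6=15625


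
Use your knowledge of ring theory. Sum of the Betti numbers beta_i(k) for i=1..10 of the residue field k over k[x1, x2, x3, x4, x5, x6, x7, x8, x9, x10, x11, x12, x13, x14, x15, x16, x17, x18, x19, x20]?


Koszul resolution: beta_i(k)=C(n,i), n=20
C(20,1)=20, C(20,2)=190, C(20,3)=1140, C(20,4)=4845, C(20,5)=15504, C(20,6)=38760, C(20,7)=77520, C(20,8)=125970, C(20,9)=167960, C(20,10)=184756
Sum=616665


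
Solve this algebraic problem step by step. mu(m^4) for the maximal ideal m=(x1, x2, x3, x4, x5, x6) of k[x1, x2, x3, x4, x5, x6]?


Graded Nakayama: mu(m^d) = dim_k (m^d/m^(d+1)) = #degree-4 monomials in 6 vars
C(n+d-1,d)=C(9,4)=126


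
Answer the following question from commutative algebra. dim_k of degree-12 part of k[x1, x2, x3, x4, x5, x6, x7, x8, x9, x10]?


C(d+n-1,n-1)=C(21,9)=293930


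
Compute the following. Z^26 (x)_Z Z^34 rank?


rank(M(x)N) = rank(M)*rank(N)
26*34 = 884


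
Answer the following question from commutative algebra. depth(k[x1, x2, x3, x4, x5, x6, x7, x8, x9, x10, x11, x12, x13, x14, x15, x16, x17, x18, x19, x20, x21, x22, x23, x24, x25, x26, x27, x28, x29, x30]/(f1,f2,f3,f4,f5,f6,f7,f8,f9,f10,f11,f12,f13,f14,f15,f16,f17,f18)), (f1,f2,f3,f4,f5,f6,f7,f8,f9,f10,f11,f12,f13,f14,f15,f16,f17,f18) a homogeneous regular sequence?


depth(R)=30
depth(R/I)=30-18=12


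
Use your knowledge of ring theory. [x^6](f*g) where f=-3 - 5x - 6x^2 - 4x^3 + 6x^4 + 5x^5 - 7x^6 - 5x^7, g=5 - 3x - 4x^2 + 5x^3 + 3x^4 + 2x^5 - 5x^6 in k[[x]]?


[x^6] = sum a_i*b_j, i+j=6
  -3*-5=15
  -5*2=-10
  -6*3=-18
  -4*5=-20
  6*-4=-24
  5*-3=-15
  -7*5=-35
Sum=-107


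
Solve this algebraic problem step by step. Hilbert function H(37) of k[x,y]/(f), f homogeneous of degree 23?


H(t)=d for t>=d-1.
d=23, t=37
H(37)=23


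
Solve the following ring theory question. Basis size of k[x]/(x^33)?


Basis: 1,x,...,x^32
dim=33


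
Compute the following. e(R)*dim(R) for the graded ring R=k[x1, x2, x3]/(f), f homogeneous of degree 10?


e(R)=deg(f)=10, dim(R)=3-1=2
e*dim=10*2=20


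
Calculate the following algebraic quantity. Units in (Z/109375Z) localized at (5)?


Local ring = Z/15625Z.
phi(15625) = 5^5*(5-1) = 12500


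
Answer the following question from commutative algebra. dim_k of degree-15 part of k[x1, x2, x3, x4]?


C(d+n-1,n-1)=C(18,3)=816


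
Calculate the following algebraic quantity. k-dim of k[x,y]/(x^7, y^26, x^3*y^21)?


k[x,y]/I, I = (x^7, y^26, x^3*y^21)
Rect: 7x26=182. Corner: (7-3)x(26-21)=20.
dim = 182-20 = 162


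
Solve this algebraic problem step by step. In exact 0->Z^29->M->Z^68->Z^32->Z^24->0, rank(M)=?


Alt sum=0:
(-1)^0*29 + (-1)^1*? + (-1)^2*68 + (-1)^3*32 + (-1)^4*24=0
rank(M)=89


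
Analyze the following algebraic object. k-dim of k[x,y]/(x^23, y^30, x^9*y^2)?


k[x,y]/I, I = (x^23, y^30, x^9*y^2)
Rect: 23x30=690. Corner: (23-9)x(30-2)=392.
dim = 690-392 = 298


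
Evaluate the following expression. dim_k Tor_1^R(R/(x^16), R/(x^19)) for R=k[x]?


Tor_1(R/I,R/J)=(I cap J)/IJ=(x^19)/(x^35)
dim=35-19=min(16,19)=16


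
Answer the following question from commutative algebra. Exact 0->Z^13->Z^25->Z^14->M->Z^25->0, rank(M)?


Alt sum=0:
(-1)^0*13 + (-1)^1*25 + (-1)^2*14 + (-1)^3*? + (-1)^4*25=0
rank(M)=27


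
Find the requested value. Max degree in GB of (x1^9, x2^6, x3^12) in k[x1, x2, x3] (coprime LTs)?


Pure powers, coprime LTs => already GB.
Degrees: 9, 6, 12
Max=12


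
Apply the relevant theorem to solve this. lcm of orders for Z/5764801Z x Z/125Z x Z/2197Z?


Exponent = lcm of the cyclic orders; pairwise coprime => product.
7^8*5^3*13^3=5764801*125*2197=1583158474625


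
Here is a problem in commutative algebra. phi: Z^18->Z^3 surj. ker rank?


rank(ker) = 18-3 = 15


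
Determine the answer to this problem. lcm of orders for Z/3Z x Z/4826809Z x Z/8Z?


Exponent = lcm of the cyclic orders; pairwise coprime => product.
3^1*13^6*2^3=3*4826809*8=115843416


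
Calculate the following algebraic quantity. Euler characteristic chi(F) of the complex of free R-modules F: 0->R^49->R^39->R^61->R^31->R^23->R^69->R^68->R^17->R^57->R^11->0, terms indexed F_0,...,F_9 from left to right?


chi = sum (-1)^i * rank:
(-1)^0*49=49
(-1)^1*39=-39
(-1)^2*61=61
(-1)^3*31=-31
(-1)^4*23=23
(-1)^5*69=-69
(-1)^6*68=68
(-1)^7*17=-17
(-1)^8*57=57
(-1)^9*11=-11
chi=91


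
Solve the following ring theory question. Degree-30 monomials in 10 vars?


C(d+n-1,n-1)=C(39,9)=211915132


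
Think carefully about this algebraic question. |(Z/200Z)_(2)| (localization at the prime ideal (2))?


2-primary part: 200=2^3*25
Size=2^3=8


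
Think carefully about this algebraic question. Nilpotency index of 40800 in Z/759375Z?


40800^k mod 759375:
k=1: 40800
k=2: 90000
k=3: 421875
k=4: 506250
k=5: 0
First zero at k = 5


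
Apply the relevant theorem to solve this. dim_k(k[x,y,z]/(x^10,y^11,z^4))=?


Basis: x^iy^jz^k, i<10,j<11,k<4
10*11*4=440


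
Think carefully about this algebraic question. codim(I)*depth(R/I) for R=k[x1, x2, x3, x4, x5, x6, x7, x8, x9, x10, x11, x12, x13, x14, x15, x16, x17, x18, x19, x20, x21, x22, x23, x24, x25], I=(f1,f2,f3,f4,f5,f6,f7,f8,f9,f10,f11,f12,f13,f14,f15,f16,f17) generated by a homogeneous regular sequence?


codim=17, depth=dim(R/I)=25-17=8
Product=17*8=136


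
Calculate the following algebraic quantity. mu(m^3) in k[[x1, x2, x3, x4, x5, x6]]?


C(n+d-1,d)=C(8,3)=56


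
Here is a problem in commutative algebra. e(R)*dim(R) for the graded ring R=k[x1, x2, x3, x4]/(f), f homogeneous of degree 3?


e(R)=deg(f)=3, dim(R)=4-1=3
e*dim=3*3=9


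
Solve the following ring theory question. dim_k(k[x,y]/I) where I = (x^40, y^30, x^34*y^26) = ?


k[x,y]/I, I = (x^40, y^30, x^34*y^26)
Rect: 40x30=1200. Corner: (40-34)x(30-26)=24.
dim = 1200-24 = 1176


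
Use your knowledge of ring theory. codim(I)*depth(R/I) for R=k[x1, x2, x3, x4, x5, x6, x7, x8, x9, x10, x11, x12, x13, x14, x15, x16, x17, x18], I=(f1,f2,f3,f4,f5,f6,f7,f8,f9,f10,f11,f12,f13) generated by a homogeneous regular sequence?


codim=13, depth=dim(R/I)=18-13=5
Product=13*5=65


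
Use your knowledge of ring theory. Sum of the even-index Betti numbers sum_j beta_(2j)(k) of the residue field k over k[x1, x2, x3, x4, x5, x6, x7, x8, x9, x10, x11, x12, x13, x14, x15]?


Koszul resolution: beta_i(k)=C(n,i), n=15
sum_even C(15,i) = 2^(n-1) = 2^14 = 16384


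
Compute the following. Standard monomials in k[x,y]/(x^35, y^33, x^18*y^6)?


k[x,y]/I, I = (x^35, y^33, x^18*y^6)
Rect: 35x33=1155. Corner: (35-18)x(33-6)=459.
dim = 1155-459 = 696


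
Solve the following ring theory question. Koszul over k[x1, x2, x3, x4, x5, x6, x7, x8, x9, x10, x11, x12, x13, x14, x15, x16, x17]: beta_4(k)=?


C(n,i)=C(17,4)=2380


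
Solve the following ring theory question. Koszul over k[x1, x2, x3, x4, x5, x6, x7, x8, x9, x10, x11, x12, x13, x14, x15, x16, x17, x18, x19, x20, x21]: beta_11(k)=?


C(n,i)=C(21,11)=352716


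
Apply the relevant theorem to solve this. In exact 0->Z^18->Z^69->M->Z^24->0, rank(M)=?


Alt sum=0:
(-1)^0*18 + (-1)^1*69 + (-1)^2*? + (-1)^3*24=0
rank(M)=75


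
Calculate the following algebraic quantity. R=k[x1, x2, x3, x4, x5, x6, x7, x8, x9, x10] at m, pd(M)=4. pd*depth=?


pd+depth=10
depth=10-4=6
pd*depth=4*6=24


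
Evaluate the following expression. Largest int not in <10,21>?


gcd(10,21)=1 => F=ab-a-b=10*21-10-21=210-31=179


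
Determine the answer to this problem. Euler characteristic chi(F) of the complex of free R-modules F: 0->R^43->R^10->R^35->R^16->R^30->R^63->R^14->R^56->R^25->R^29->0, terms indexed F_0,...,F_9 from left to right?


chi = sum (-1)^i * rank:
(-1)^0*43=43
(-1)^1*10=-10
(-1)^2*35=35
(-1)^3*16=-16
(-1)^4*30=30
(-1)^5*63=-63
(-1)^6*14=14
(-1)^7*56=-56
(-1)^8*25=25
(-1)^9*29=-29
chi=-27


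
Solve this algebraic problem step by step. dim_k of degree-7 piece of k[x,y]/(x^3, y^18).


k[x,y], I = (x^3, y^18), d = 7
Need i < 3 and d-i < 18.
Range: 0 <= i <= 2.
H(7) = 3


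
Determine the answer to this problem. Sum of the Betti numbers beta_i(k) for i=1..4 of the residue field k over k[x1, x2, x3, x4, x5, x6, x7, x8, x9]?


Koszul resolution: beta_i(k)=C(n,i), n=9
C(9,1)=9, C(9,2)=36, C(9,3)=84, C(9,4)=126
Sum=255


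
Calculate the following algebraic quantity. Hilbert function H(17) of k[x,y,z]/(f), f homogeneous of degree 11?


C(19,2)-C(8,2)=171-28=143


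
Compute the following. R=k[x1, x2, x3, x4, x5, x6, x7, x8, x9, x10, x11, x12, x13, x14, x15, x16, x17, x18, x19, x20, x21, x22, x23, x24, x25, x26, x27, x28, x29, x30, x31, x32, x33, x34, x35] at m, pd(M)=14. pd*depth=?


pd+depth=35
depth=35-14=21
pd*depth=14*21=294


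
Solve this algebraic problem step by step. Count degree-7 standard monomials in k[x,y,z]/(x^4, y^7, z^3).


Need i<4, j<7, k<3 with i+j+k=7.
For each i, j ranges over max(0,7-i-2)..min(6,7-i):
  i=0: j in [5,6] -> 2
  i=1: j in [4,6] -> 3
  i=2: j in [3,5] -> 3
  i=3: j in [2,4] -> 3
H(7) = 2+3+3+3 = 11


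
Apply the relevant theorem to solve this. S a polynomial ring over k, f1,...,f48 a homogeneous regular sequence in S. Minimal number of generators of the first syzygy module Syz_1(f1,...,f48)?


Regular sequence => Koszul complex is the minimal free resolution.
Syz_1 minimally generated by Koszul relations f_i*e_j - f_j*e_i (i<j): mu(Syz_1) = beta_2 = C(m,2) = m(m-1)/2
m=48
48*47/2 = 1128


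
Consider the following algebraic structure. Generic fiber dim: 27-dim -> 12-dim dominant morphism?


dim(fiber)=dim(X)-dim(Y)=27-12=15


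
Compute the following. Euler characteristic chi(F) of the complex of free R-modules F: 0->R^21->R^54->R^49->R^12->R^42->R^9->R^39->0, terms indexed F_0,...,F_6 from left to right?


chi = sum (-1)^i * rank:
(-1)^0*21=21
(-1)^1*54=-54
(-1)^2*49=49
(-1)^3*12=-12
(-1)^4*42=42
(-1)^5*9=-9
(-1)^6*39=39
chi=76


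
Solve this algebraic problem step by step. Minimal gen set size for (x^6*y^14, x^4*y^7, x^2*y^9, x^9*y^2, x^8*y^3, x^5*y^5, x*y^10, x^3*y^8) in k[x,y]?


Remove redundant (divisible by others).
x^6*y^14 redundant.
Min: x^9*y^2, x^8*y^3, x^5*y^5, x^4*y^7, x^3*y^8, x^2*y^9, x*y^10
Count=7


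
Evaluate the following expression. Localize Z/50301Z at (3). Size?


3-primary part: 50301=3^7*23
Size=3^7=2187


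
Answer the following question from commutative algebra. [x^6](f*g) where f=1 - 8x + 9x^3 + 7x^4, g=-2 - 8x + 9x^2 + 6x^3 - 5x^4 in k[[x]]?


[x^6] = sum a_i*b_j, i+j=6
  9*6=54
  7*9=63
Sum=117


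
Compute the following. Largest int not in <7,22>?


gcd(7,22)=1 => F=ab-a-b=7*22-7-22=154-29=125


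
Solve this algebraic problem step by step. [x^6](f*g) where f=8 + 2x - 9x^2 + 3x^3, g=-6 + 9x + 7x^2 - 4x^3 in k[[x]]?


[x^6] = sum a_i*b_j, i+j=6
  3*-4=-12
Sum=-12


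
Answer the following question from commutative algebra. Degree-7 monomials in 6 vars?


C(d+n-1,n-1)=C(12,5)=792


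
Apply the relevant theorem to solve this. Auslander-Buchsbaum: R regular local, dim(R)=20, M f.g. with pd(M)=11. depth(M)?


pd+depth=depth(R)=20
depth=20-11=9


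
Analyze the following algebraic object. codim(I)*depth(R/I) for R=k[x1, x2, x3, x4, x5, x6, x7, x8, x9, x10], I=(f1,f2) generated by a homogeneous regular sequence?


codim=2, depth=dim(R/I)=10-2=8
Product=2*8=16


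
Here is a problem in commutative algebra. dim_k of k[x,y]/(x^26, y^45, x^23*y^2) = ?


k[x,y]/I, I = (x^26, y^45, x^23*y^2)
Rect: 26x45=1170. Corner: (26-23)x(45-2)=129.
dim = 1170-129 = 1041


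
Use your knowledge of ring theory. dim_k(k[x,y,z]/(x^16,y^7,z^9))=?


Basis: x^iy^jz^k, i<16,j<7,k<9
16*7*9=1008


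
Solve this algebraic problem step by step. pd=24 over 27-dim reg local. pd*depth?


pd+depth=27
depth=27-24=3
pd*depth=24*3=72


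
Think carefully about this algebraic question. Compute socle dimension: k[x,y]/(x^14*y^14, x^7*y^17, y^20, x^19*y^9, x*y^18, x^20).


Socle = ann(m) = span of standard monomials u with x*u, y*u in I (staircase corners).
Minimal generators: x^20, x^19*y^9, x^14*y^14, x^7*y^17, x*y^18, y^20
Corners: y^19, x^6y^17, x^13y^16, x^18y^13, x^19y^8
Socle dim=5


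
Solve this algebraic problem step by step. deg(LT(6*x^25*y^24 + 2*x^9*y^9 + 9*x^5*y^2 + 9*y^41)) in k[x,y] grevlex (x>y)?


LT: 6*x^25*y^24
deg_x=25, deg_y=24
Total=25+24=49


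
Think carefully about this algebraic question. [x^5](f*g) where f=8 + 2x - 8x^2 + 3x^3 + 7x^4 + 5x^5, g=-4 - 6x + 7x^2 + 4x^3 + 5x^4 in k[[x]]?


[x^5] = sum a_i*b_j, i+j=5
  2*5=10
  -8*4=-32
  3*7=21
  7*-6=-42
  5*-4=-20
Sum=-63


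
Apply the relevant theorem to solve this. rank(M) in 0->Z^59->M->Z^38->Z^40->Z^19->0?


Alt sum=0:
(-1)^0*59 + (-1)^1*? + (-1)^2*38 + (-1)^3*40 + (-1)^4*19=0
rank(M)=76


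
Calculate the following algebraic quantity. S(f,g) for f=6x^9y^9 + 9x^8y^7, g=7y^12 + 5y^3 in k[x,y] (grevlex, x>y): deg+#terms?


LT(f)=6x^9y^9, LT(g)=7y^12
lcm(LM)=x^9y^12
S(f,g) (scaled by 42 to clear denominators) = 7y^3*f - 6x^9*g = 63x^8y^10 - 30x^9y^3
2 terms, deg 18.
18+2=20


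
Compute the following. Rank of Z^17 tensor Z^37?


rank(M(x)N) = rank(M)*rank(N)
17*37 = 629


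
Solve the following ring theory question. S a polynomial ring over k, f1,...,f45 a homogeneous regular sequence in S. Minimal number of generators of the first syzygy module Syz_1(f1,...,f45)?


Regular sequence => Koszul complex is the minimal free resolution.
Syz_1 minimally generated by Koszul relations f_i*e_j - f_j*e_i (i<j): mu(Syz_1) = beta_2 = C(m,2) = m(m-1)/2
m=45
45*44/2 = 990


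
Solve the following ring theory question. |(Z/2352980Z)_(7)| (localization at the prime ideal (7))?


7-primary part: 2352980=7^6*20
Size=7^6=117649


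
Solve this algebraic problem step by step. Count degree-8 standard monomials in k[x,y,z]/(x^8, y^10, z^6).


Need i<8, j<10, k<6 with i+j+k=8.
For each i, j ranges over max(0,8-i-5)..min(9,8-i):
  i=0: j in [3,8] -> 6
  i=1: j in [2,7] -> 6
  i=2: j in [1,6] -> 6
  i=3: j in [0,5] -> 6
  i=4: j in [0,4] -> 5
  i=5: j in [0,3] -> 4
  i=6: j in [0,2] -> 3
  i=7: j in [0,1] -> 2
H(8) = 6+6+6+6+5+4+3+2 = 38


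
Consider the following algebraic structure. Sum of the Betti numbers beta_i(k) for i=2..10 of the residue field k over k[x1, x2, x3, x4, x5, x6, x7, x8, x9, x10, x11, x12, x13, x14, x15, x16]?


Koszul resolution: beta_i(k)=C(n,i), n=16
C(16,2)=120, C(16,3)=560, C(16,4)=1820, C(16,5)=4368, C(16,6)=8008, C(16,7)=11440, C(16,8)=12870, C(16,9)=11440, C(16,10)=8008
Sum=58634


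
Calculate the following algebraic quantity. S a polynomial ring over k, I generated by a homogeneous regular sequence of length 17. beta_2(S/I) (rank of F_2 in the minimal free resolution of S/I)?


Regular sequence => Koszul complex is the minimal free resolution.
Syz_1 minimally generated by Koszul relations f_i*e_j - f_j*e_i (i<j): mu(Syz_1) = beta_2 = C(m,2) = m(m-1)/2
m=17
17*16/2 = 136
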